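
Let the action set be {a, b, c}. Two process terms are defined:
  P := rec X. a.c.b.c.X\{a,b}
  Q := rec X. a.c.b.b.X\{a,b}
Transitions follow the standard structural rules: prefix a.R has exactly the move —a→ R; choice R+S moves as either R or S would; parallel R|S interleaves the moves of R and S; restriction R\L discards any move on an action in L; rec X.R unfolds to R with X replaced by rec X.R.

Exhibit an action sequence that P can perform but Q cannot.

acbc

Reachable graph of P (5 states):
  p0 = rec X. a.c.b.c.X\{a,b} → -a-> p1
  p1 = c.b.c.(rec X. a.c.b.c.X\{a,b})\{a,b} → -c-> p2
  p2 = b.c.(rec X. a.c.b.c.X\{a,b})\{a,b} → -b-> p3
  p3 = c.(rec X. a.c.b.c.X\{a,b})\{a,b} → -c-> p4
  p4 = (rec X. a.c.b.c.X\{a,b})\{a,b} → ·
Reachable graph of Q (5 states):
  q0 = rec X. a.c.b.b.X\{a,b} → -a-> q1
  q1 = c.b.b.(rec X. a.c.b.b.X\{a,b})\{a,b} → -c-> q2
  q2 = b.b.(rec X. a.c.b.b.X\{a,b})\{a,b} → -b-> q3
  q3 = b.(rec X. a.c.b.b.X\{a,b})\{a,b} → -b-> q4
  q4 = (rec X. a.c.b.b.X\{a,b})\{a,b} → ·
Run σ = ⟨acbc⟩ on P: start {p0}
  [1] a ⇒ {p1}
  [2] c ⇒ {p2}
  [3] b ⇒ {p3}
  [4] c ⇒ {p4}
  ✓ P
Run σ = ⟨acbc⟩ on Q: start {q0}
  [1] a ⇒ {q1}
  [2] c ⇒ {q2}
  [3] b ⇒ {q3}
  [4] c ⇒ ∅ (Q stuck)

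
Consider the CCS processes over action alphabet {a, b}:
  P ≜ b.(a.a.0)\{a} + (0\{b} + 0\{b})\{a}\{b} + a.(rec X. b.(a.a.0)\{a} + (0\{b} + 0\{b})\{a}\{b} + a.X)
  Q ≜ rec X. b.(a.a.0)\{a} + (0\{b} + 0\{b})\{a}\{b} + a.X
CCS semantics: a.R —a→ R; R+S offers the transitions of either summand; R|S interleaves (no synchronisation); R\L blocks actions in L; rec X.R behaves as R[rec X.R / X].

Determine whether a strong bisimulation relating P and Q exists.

P ~ Q

Reachable graph of P (3 states):
  p0 = b.(a.a.0)\{a} + (0\{b} + 0\{b})\{a}\{b} + a.(rec X. b.(a.a.0)\{a} + (0\{b} + 0\{b})\{a}\{b} + a.X) :: =a=> p1, =b=> p2
  p1 = rec X. b.(a.a.0)\{a} + (0\{b} + 0\{b})\{a}\{b} + a.X :: =a=> p1, =b=> p2
  p2 = (a.a.0)\{a} :: ·
Reachable graph of Q (2 states):
  q0 = rec X. b.(a.a.0)\{a} + (0\{b} + 0\{b})\{a}\{b} + a.X :: =a=> q0, =b=> q1
  q1 = (a.a.0)\{a} :: ·
Coarsest stable partition (strong bisimilarity classes):
  B0 = {p0, p1, q0}
  B1 = {p2, q1}
p0 ∈ B0, q0 ∈ B0 → same block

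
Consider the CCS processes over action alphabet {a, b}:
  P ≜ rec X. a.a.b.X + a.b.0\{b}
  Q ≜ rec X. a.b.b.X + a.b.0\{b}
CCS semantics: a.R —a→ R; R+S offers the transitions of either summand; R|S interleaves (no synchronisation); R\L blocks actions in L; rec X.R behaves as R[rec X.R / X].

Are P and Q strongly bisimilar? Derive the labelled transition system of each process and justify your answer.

not bisimilar

LTS(P): 5 reachable states
  p0 = rec X. a.a.b.X + a.b.0\{b} → =a=> p1, =a=> p2
  p1 = a.b.(rec X. a.a.b.X + a.b.0\{b}) → =a=> p3
  p2 = b.0\{b} → =b=> p4
  p3 = b.(rec X. a.a.b.X + a.b.0\{b}) → =b=> p0
  p4 = 0\{b} → ∅
LTS(Q): 5 reachable states
  q0 = rec X. a.b.b.X + a.b.0\{b} → =a=> q1, =a=> q2
  q1 = b.0\{b} → =b=> q3
  q2 = b.b.(rec X. a.b.b.X + a.b.0\{b}) → =b=> q4
  q3 = 0\{b} → ∅
  q4 = b.(rec X. a.b.b.X + a.b.0\{b}) → =b=> q0
Bisimilarity quotient blocks:
  B0 = {p0}
  B1 = {p2, q1}
  B2 = {p4, q3}
  B3 = {p1}
  B4 = {p3}
  B5 = {q0}
  B6 = {q2}
  B7 = {q4}
p0 ∈ B0, q0 ∈ B5 → different blocks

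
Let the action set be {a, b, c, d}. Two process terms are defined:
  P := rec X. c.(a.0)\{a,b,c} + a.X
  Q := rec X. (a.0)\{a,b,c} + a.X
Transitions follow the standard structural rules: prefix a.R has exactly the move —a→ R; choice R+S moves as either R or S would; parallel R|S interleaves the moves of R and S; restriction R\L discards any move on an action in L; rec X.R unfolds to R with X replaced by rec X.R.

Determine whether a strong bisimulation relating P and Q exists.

NO

P's transition system — 2 states:
  p0 = rec X. c.(a.0)\{a,b,c} + a.X has moves =a=> p0, =c=> p1
  p1 = (a.0)\{a,b,c} has moves ·
Q's transition system — 1 states:
  q0 = rec X. (a.0)\{a,b,c} + a.X has moves =a=> q0
Bisimilarity quotient blocks:
  B0 = {p0}
  B1 = {p1}
  B2 = {q0}
p0 ∈ B0, q0 ∈ B2 → different blocks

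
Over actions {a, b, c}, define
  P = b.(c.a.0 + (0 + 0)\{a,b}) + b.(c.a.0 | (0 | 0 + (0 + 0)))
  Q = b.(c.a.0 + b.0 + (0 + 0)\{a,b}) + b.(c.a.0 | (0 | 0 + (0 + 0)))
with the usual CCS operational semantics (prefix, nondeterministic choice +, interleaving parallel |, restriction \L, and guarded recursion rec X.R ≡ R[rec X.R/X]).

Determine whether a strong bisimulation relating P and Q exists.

NO

Reachable graph of P (7 states):
  m0 = b.(c.a.0 + (0 + 0)\{a,b}) + b.(c.a.0 | (0 | 0 + (0 + 0))) ⊢ --b--▸ m1, --b--▸ m2
  m1 = c.a.0 + (0 + 0)\{a,b} ⊢ --c--▸ m3
  m2 = c.a.0 | (0 | 0 + (0 + 0)) ⊢ --c--▸ m4
  m3 = a.0 ⊢ --a--▸ m5
  m4 = a.0 | (0 | 0 + (0 + 0)) ⊢ --a--▸ m6
  m5 = 0 ⊢ ·
  m6 = 0 | (0 | 0 + (0 + 0)) ⊢ ·
Reachable graph of Q (7 states):
  n0 = b.(c.a.0 + b.0 + (0 + 0)\{a,b}) + b.(c.a.0 | (0 | 0 + (0 + 0))) ⊢ --b--▸ n1, --b--▸ n2
  n1 = c.a.0 + b.0 + (0 + 0)\{a,b} ⊢ --b--▸ n3, --c--▸ n4
  n2 = c.a.0 | (0 | 0 + (0 + 0)) ⊢ --c--▸ n5
  n3 = 0 ⊢ ·
  n4 = a.0 ⊢ --a--▸ n3
  n5 = a.0 | (0 | 0 + (0 + 0)) ⊢ --a--▸ n6
  n6 = 0 | (0 | 0 + (0 + 0)) ⊢ ·
Coarsest stable partition (strong bisimilarity classes):
  B0 = {m0}
  B1 = {m1, m2, n2}
  B2 = {m3, m4, n4, n5}
  B3 = {m5, m6, n3, n6}
  B4 = {n0}
  B5 = {n1}
m0 ∈ B0, n0 ∈ B4 → different blocks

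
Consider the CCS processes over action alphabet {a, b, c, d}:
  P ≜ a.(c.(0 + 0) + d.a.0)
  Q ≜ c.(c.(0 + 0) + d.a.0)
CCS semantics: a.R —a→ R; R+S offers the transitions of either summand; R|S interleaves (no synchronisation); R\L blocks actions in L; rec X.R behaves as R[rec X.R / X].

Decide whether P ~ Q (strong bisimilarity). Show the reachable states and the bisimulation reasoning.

LTS(P): 5 reachable states
  m0 = a.(c.(0 + 0) + d.a.0) | ··a··> m1
  m1 = c.(0 + 0) + d.a.0 | ··c··> m2, ··d··> m3
  m2 = 0 + 0 | ∅
  m3 = a.0 | ··a··> m4
  m4 = 0 | ∅
LTS(Q): 5 reachable states
  n0 = c.(c.(0 + 0) + d.a.0) | ··c··> n1
  n1 = c.(0 + 0) + d.a.0 | ··c··> n2, ··d··> n3
  n2 = 0 + 0 | ∅
  n3 = a.0 | ··a··> n4
  n4 = 0 | ∅
Coarsest stable partition (strong bisimilarity classes):
  B0 = {m0}
  B1 = {m1, n1}
  B2 = {m3, n3}
  B3 = {m2, m4, n2, n4}
  B4 = {n0}
m0 ∈ B0, n0 ∈ B4 → different blocks

P ≁ Q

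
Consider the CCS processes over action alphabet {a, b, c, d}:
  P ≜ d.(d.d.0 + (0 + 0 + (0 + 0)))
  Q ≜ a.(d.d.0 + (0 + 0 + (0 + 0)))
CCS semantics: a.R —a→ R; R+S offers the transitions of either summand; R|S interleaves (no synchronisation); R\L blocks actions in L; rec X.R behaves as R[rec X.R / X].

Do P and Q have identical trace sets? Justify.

P's transition system — 4 states:
  p0 = d.(d.d.0 + (0 + 0 + (0 + 0))) | --d--▸ p1
  p1 = d.d.0 + (0 + 0 + (0 + 0)) | --d--▸ p2
  p2 = d.0 | --d--▸ p3
  p3 = 0 | ∅
Q's transition system — 4 states:
  q0 = a.(d.d.0 + (0 + 0 + (0 + 0))) | --a--▸ q1
  q1 = d.d.0 + (0 + 0 + (0 + 0)) | --d--▸ q2
  q2 = d.0 | --d--▸ q3
  q3 = 0 | ∅
Trace ⟨d⟩ through P, begin at {p0}:
  after d @ step 1: {p1}
  P completes σ.
Trace ⟨d⟩ through Q, begin at {q0}:
  after d @ step 1: no successor for Q

NO — witness ⟨d⟩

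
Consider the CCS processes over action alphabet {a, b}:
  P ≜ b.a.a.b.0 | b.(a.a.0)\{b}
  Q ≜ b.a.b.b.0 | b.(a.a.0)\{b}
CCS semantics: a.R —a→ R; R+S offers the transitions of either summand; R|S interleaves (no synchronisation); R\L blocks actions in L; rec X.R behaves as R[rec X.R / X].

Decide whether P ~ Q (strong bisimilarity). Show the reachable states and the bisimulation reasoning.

not bisimilar

P's transition system — 20 states:
  s0 = b.a.a.b.0 | b.(a.a.0)\{b} | =b=> s1, =b=> s2
  s1 = a.a.b.0 | b.(a.a.0)\{b} | =a=> s3, =b=> s4
  s2 = b.a.a.b.0 | (a.a.0)\{b} | =a=> s5, =b=> s4
  s3 = a.b.0 | b.(a.a.0)\{b} | =a=> s6, =b=> s7
  s4 = a.a.b.0 | (a.a.0)\{b} | =a=> s7, =a=> s8
  s5 = b.a.a.b.0 | (a.0)\{b} | =a=> s9, =b=> s8
  s6 = b.0 | b.(a.a.0)\{b} | =b=> s10, =b=> s11
  s7 = a.b.0 | (a.a.0)\{b} | =a=> s11, =a=> s12
  s8 = a.a.b.0 | (a.0)\{b} | =a=> s12, =a=> s13
  s9 = b.a.a.b.0 | 0\{b} | =b=> s13
  s10 = 0 | b.(a.a.0)\{b} | =b=> s14
  s11 = b.0 | (a.a.0)\{b} | =a=> s15, =b=> s14
  s12 = a.b.0 | (a.0)\{b} | =a=> s15, =a=> s16
  s13 = a.a.b.0 | 0\{b} | =a=> s16
  s14 = 0 | (a.a.0)\{b} | =a=> s17
  s15 = b.0 | (a.0)\{b} | =a=> s18, =b=> s17
  s16 = a.b.0 | 0\{b} | =a=> s18
  s17 = 0 | (a.0)\{b} | =a=> s19
  s18 = b.0 | 0\{b} | =b=> s19
  s19 = 0 | 0\{b} | ∅
Q's transition system — 20 states:
  t0 = b.a.b.b.0 | b.(a.a.0)\{b} | =b=> t1, =b=> t2
  t1 = a.b.b.0 | b.(a.a.0)\{b} | =a=> t3, =b=> t4
  t2 = b.a.b.b.0 | (a.a.0)\{b} | =a=> t5, =b=> t4
  t3 = b.b.0 | b.(a.a.0)\{b} | =b=> t6, =b=> t7
  t4 = a.b.b.0 | (a.a.0)\{b} | =a=> t7, =a=> t8
  t5 = b.a.b.b.0 | (a.0)\{b} | =a=> t9, =b=> t8
  t6 = b.0 | b.(a.a.0)\{b} | =b=> t10, =b=> t11
  t7 = b.b.0 | (a.a.0)\{b} | =a=> t12, =b=> t11
  t8 = a.b.b.0 | (a.0)\{b} | =a=> t12, =a=> t13
  t9 = b.a.b.b.0 | 0\{b} | =b=> t13
  t10 = 0 | b.(a.a.0)\{b} | =b=> t14
  t11 = b.0 | (a.a.0)\{b} | =a=> t15, =b=> t14
  t12 = b.b.0 | (a.0)\{b} | =a=> t16, =b=> t15
  t13 = a.b.b.0 | 0\{b} | =a=> t16
  t14 = 0 | (a.a.0)\{b} | =a=> t17
  t15 = b.0 | (a.0)\{b} | =a=> t18, =b=> t17
  t16 = b.b.0 | 0\{b} | =b=> t18
  t17 = 0 | (a.0)\{b} | =a=> t19
  t18 = b.0 | 0\{b} | =b=> t19
  t19 = 0 | 0\{b} | ∅
Bisimilarity quotient blocks:
  B0 = {s0}
  B1 = {s2}
  B2 = {s4}
  B3 = {s7}
  B4 = {s11, t11}
  B5 = {s14, t14}
  B6 = {s17, t17}
  B7 = {s19, t19}
  B8 = {s15, t15}
  B9 = {s18, t18}
  B10 = {s12}
  B11 = {s16}
  B12 = {s8}
  B13 = {s13}
  B14 = {s5}
  B15 = {s9}
  B16 = {s1}
  B17 = {s3}
  B18 = {s6, t6}
  B19 = {s10, t10}
  B20 = {t0}
  B21 = {t2}
  B22 = {t4}
  B23 = {t8}
  B24 = {t12}
  B25 = {t16}
  B26 = {t13}
  B27 = {t7}
  B28 = {t5}
  B29 = {t9}
  B30 = {t1}
  B31 = {t3}
s0 ∈ B0, t0 ∈ B20 → different blocks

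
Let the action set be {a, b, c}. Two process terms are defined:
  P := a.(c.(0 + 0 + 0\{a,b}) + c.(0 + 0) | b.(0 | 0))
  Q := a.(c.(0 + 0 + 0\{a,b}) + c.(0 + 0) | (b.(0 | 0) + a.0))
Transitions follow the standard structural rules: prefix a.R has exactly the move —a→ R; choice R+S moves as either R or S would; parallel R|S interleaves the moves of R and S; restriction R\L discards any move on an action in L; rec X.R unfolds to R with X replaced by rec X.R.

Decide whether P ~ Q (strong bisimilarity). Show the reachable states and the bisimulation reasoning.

P's transition system — 6 states:
  p0 = a.(c.(0 + 0 + 0\{a,b}) + c.(0 + 0) | b.(0 | 0)) → ··a··> p1
  p1 = c.(0 + 0 + 0\{a,b}) + c.(0 + 0) | b.(0 | 0) → ··b··> p2, ··c··> p3, ··c··> p4
  p2 = c.(0 + 0) | (0 | 0) → ··c··> p5
  p3 = (0 + 0) | b.(0 | 0) → ··b··> p5
  p4 = 0 + 0 + 0\{a,b} → ·
  p5 = (0 + 0) | (0 | 0) → ·
Q's transition system — 8 states:
  q0 = a.(c.(0 + 0 + 0\{a,b}) + c.(0 + 0) | (b.(0 | 0) + a.0)) → ··a··> q1
  q1 = c.(0 + 0 + 0\{a,b}) + c.(0 + 0) | (b.(0 | 0) + a.0) → ··a··> q2, ··b··> q3, ··c··> q4, ··c··> q5
  q2 = c.(0 + 0) | 0 → ··c··> q6
  q3 = c.(0 + 0) | (0 | 0) → ··c··> q7
  q4 = (0 + 0) | (b.(0 | 0) + a.0) → ··a··> q6, ··b··> q7
  q5 = 0 + 0 + 0\{a,b} → ·
  q6 = (0 + 0) | 0 → ·
  q7 = (0 + 0) | (0 | 0) → ·
Bisimilarity quotient blocks:
  B0 = {p0}
  B1 = {p1}
  B2 = {p2, q2, q3}
  B3 = {p4, p5, q5, q6, q7}
  B4 = {p3}
  B5 = {q0}
  B6 = {q1}
  B7 = {q4}
p0 ∈ B0, q0 ∈ B5 → different blocks

P ≁ Q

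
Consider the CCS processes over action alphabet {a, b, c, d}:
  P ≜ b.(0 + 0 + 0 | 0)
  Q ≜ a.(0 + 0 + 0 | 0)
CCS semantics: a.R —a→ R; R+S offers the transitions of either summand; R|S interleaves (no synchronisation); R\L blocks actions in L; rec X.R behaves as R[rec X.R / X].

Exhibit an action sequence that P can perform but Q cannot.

b

P's transition system — 2 states:
  s0 = b.(0 + 0 + 0 | 0) :: -b-> s1
  s1 = 0 + 0 + 0 | 0 :: ·
Q's transition system — 2 states:
  t0 = a.(0 + 0 + 0 | 0) :: -a-> t1
  t1 = 0 + 0 + 0 | 0 :: ·
Trace ⟨b⟩ through P, begin at {s0}:
  step 1 (b): {s1}
  — P admits the full trace.
Trace ⟨b⟩ through Q, begin at {t0}:
  step 1 (b): no successor for Q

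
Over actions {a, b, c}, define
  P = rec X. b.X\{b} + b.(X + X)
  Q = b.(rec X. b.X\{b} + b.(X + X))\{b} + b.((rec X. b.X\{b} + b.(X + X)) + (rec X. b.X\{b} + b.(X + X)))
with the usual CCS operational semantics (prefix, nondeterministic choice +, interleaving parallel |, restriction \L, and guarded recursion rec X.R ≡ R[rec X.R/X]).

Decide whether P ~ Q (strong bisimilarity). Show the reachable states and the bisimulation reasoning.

Reachable graph of P (3 states):
  p0 = rec X. b.X\{b} + b.(X + X) has moves =b=> p1, =b=> p2
  p1 = (rec X. b.X\{b} + b.(X + X)) + (rec X. b.X\{b} + b.(X + X)) has moves =b=> p1, =b=> p2
  p2 = (rec X. b.X\{b} + b.(X + X))\{b} has moves ·
Reachable graph of Q (3 states):
  q0 = b.(rec X. b.X\{b} + b.(X + X))\{b} + b.((rec X. b.X\{b} + b.(X + X)) + (rec X. b.X\{b} + b.(X + X))) has moves =b=> q1, =b=> q2
  q1 = (rec X. b.X\{b} + b.(X + X)) + (rec X. b.X\{b} + b.(X + X)) has moves =b=> q1, =b=> q2
  q2 = (rec X. b.X\{b} + b.(X + X))\{b} has moves ·
Coarsest stable partition (strong bisimilarity classes):
  B0 = {p0, p1, q0, q1}
  B1 = {p2, q2}
p0 ∈ B0, q0 ∈ B0 → same block

YES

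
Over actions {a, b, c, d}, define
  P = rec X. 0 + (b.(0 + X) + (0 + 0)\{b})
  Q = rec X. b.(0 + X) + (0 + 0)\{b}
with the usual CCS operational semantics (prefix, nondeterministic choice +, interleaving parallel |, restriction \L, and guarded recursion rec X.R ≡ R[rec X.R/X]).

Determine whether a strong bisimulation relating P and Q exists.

bisimilar

LTS(P): 2 reachable states
  s0 = rec X. 0 + (b.(0 + X) + (0 + 0)\{b}) → ··b··> s1
  s1 = 0 + (rec X. 0 + (b.(0 + X) + (0 + 0)\{b})) → ··b··> s1
LTS(Q): 2 reachable states
  t0 = rec X. b.(0 + X) + (0 + 0)\{b} → ··b··> t1
  t1 = 0 + (rec X. b.(0 + X) + (0 + 0)\{b}) → ··b··> t1
Bisimilarity quotient blocks:
  B0 = {s0, s1, t0, t1}
s0 ∈ B0, t0 ∈ B0 → same block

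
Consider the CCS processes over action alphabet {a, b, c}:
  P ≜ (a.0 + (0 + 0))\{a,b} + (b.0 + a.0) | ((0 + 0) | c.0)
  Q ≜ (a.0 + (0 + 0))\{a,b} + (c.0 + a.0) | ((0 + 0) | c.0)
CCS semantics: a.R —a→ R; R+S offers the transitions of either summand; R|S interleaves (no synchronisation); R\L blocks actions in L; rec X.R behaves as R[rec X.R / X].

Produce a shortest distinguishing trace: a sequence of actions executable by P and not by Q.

P's transition system — 4 states:
  p0 = (a.0 + (0 + 0))\{a,b} + (b.0 + a.0) | ((0 + 0) | c.0) | =a=> p1, =b=> p1, =c=> p2
  p1 = 0 | ((0 + 0) | c.0) | =c=> p3
  p2 = (b.0 + a.0) | ((0 + 0) | 0) | =a=> p3, =b=> p3
  p3 = 0 | ((0 + 0) | 0) | ·
Q's transition system — 4 states:
  q0 = (a.0 + (0 + 0))\{a,b} + (c.0 + a.0) | ((0 + 0) | c.0) | =a=> q1, =c=> q1, =c=> q2
  q1 = 0 | ((0 + 0) | c.0) | =c=> q3
  q2 = (c.0 + a.0) | ((0 + 0) | 0) | =a=> q3, =c=> q3
  q3 = 0 | ((0 + 0) | 0) | ·
Trace ⟨b⟩ through P, begin at {p0}:
  after b @ step 1: {p1}
  — P admits the full trace.
Trace ⟨b⟩ through Q, begin at {q0}:
  after b @ step 1: no successor for Q

b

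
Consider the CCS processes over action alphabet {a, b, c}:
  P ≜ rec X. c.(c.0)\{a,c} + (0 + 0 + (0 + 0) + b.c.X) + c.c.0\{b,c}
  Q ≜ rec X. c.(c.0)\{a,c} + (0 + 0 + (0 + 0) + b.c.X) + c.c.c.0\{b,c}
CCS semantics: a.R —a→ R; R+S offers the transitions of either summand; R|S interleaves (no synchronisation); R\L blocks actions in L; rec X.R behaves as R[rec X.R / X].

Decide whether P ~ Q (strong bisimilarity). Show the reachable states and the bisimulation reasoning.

NO

Reachable graph of P (5 states):
  p0 = rec X. c.(c.0)\{a,c} + (0 + 0 + (0 + 0) + b.c.X) + c.c.0\{b,c} | --b--▸ p1, --c--▸ p2, --c--▸ p3
  p1 = c.(rec X. c.(c.0)\{a,c} + (0 + 0 + (0 + 0) + b.c.X) + c.c.0\{b,c}) | --c--▸ p0
  p2 = (c.0)\{a,c} | ·
  p3 = c.0\{b,c} | --c--▸ p4
  p4 = 0\{b,c} | ·
Reachable graph of Q (6 states):
  q0 = rec X. c.(c.0)\{a,c} + (0 + 0 + (0 + 0) + b.c.X) + c.c.c.0\{b,c} | --b--▸ q1, --c--▸ q2, --c--▸ q3
  q1 = c.(rec X. c.(c.0)\{a,c} + (0 + 0 + (0 + 0) + b.c.X) + c.c.c.0\{b,c}) | --c--▸ q0
  q2 = (c.0)\{a,c} | ·
  q3 = c.c.0\{b,c} | --c--▸ q4
  q4 = c.0\{b,c} | --c--▸ q5
  q5 = 0\{b,c} | ·
Bisimilarity quotient blocks:
  B0 = {p0}
  B1 = {p1}
  B2 = {p3, q4}
  B3 = {p2, p4, q2, q5}
  B4 = {q0}
  B5 = {q3}
  B6 = {q1}
p0 ∈ B0, q0 ∈ B4 → different blocks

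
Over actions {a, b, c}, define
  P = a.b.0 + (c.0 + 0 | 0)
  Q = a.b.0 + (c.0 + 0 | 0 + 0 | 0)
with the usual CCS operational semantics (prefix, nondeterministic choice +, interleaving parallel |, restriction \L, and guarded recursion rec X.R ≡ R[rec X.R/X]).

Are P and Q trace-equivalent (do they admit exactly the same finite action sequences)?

traces(P) = traces(Q)

P's transition system — 3 states:
  p0 = a.b.0 + (c.0 + 0 | 0) → =a=> p1, =c=> p2
  p1 = b.0 → =b=> p2
  p2 = 0 → deadlocked
Q's transition system — 3 states:
  q0 = a.b.0 + (c.0 + 0 | 0 + 0 | 0) → =a=> q1, =c=> q2
  q1 = b.0 → =b=> q2
  q2 = 0 → deadlocked
Coarsest stable partition (strong bisimilarity classes):
  B0 = {p0, q0}
  B1 = {p1, q1}
  B2 = {p2, q2}
p0 ∈ B0, q0 ∈ B0 → same block
Bisimilar ⇒ trace-equivalent.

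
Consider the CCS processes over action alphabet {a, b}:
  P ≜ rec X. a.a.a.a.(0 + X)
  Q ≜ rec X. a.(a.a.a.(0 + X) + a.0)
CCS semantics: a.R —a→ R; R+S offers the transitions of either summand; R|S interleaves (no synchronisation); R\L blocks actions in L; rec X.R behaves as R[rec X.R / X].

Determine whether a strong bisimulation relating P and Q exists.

NO

Reachable graph of P (5 states):
  m0 = rec X. a.a.a.a.(0 + X) ⊢ ··a··> m1
  m1 = a.a.a.(0 + (rec X. a.a.a.a.(0 + X))) ⊢ ··a··> m2
  m2 = a.a.(0 + (rec X. a.a.a.a.(0 + X))) ⊢ ··a··> m3
  m3 = a.(0 + (rec X. a.a.a.a.(0 + X))) ⊢ ··a··> m4
  m4 = 0 + (rec X. a.a.a.a.(0 + X)) ⊢ ··a··> m1
Reachable graph of Q (6 states):
  n0 = rec X. a.(a.a.a.(0 + X) + a.0) ⊢ ··a··> n1
  n1 = a.a.a.(0 + (rec X. a.(a.a.a.(0 + X) + a.0))) + a.0 ⊢ ··a··> n2, ··a··> n3
  n2 = 0 ⊢ deadlocked
  n3 = a.a.(0 + (rec X. a.(a.a.a.(0 + X) + a.0))) ⊢ ··a··> n4
  n4 = a.(0 + (rec X. a.(a.a.a.(0 + X) + a.0))) ⊢ ··a··> n5
  n5 = 0 + (rec X. a.(a.a.a.(0 + X) + a.0)) ⊢ ··a··> n1
Partition-refinement fixed point:
  B0 = {m0, m1, m2, m3, m4}
  B1 = {n0, n5}
  B2 = {n1}
  B3 = {n2}
  B4 = {n3}
  B5 = {n4}
m0 ∈ B0, n0 ∈ B1 → different blocks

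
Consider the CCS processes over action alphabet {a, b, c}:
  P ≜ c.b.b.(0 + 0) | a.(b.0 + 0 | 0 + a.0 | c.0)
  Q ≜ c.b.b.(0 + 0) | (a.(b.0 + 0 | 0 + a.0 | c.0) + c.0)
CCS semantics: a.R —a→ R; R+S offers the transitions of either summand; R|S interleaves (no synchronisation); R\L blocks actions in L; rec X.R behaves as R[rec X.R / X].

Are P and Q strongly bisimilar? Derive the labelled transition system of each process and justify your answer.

not bisimilar

Reachable graph of P (24 states):
  p0 = c.b.b.(0 + 0) | a.(b.0 + 0 | 0 + a.0 | c.0) has moves =a=> p1, =c=> p2
  p1 = c.b.b.(0 + 0) | (b.0 + 0 | 0 + a.0 | c.0) has moves =a=> p3, =b=> p4, =c=> p5, =c=> p6
  p2 = b.b.(0 + 0) | a.(b.0 + 0 | 0 + a.0 | c.0) has moves =a=> p5, =b=> p7
  p3 = c.b.b.(0 + 0) | (0 | c.0) has moves =c=> p8, =c=> p9
  p4 = c.b.b.(0 + 0) | 0 has moves =c=> p10
  p5 = b.b.(0 + 0) | (b.0 + 0 | 0 + a.0 | c.0) has moves =a=> p8, =b=> p10, =b=> p11, =c=> p12
  p6 = c.b.b.(0 + 0) | (a.0 | 0) has moves =a=> p9, =c=> p12
  p7 = b.(0 + 0) | a.(b.0 + 0 | 0 + a.0 | c.0) has moves =a=> p11, =b=> p13
  p8 = b.b.(0 + 0) | (0 | c.0) has moves =b=> p14, =c=> p15
  p9 = c.b.b.(0 + 0) | (0 | 0) has moves =c=> p15
  p10 = b.b.(0 + 0) | 0 has moves =b=> p16
  p11 = b.(0 + 0) | (b.0 + 0 | 0 + a.0 | c.0) has moves =a=> p14, =b=> p16, =b=> p17, =c=> p18
  p12 = b.b.(0 + 0) | (a.0 | 0) has moves =a=> p15, =b=> p18
  p13 = (0 + 0) | a.(b.0 + 0 | 0 + a.0 | c.0) has moves =a=> p17
  p14 = b.(0 + 0) | (0 | c.0) has moves =b=> p19, =c=> p20
  p15 = b.b.(0 + 0) | (0 | 0) has moves =b=> p20
  p16 = b.(0 + 0) | 0 has moves =b=> p21
  p17 = (0 + 0) | (b.0 + 0 | 0 + a.0 | c.0) has moves =a=> p19, =b=> p21, =c=> p22
  p18 = b.(0 + 0) | (a.0 | 0) has moves =a=> p20, =b=> p22
  p19 = (0 + 0) | (0 | c.0) has moves =c=> p23
  p20 = b.(0 + 0) | (0 | 0) has moves =b=> p23
  p21 = (0 + 0) | 0 has moves deadlocked
  p22 = (0 + 0) | (a.0 | 0) has moves =a=> p23
  p23 = (0 + 0) | (0 | 0) has moves deadlocked
Reachable graph of Q (24 states):
  q0 = c.b.b.(0 + 0) | (a.(b.0 + 0 | 0 + a.0 | c.0) + c.0) has moves =a=> q1, =c=> q2, =c=> q3
  q1 = c.b.b.(0 + 0) | (b.0 + 0 | 0 + a.0 | c.0) has moves =a=> q4, =b=> q3, =c=> q5, =c=> q6
  q2 = b.b.(0 + 0) | (a.(b.0 + 0 | 0 + a.0 | c.0) + c.0) has moves =a=> q5, =b=> q7, =c=> q8
  q3 = c.b.b.(0 + 0) | 0 has moves =c=> q8
  q4 = c.b.b.(0 + 0) | (0 | c.0) has moves =c=> q10, =c=> q9
  q5 = b.b.(0 + 0) | (b.0 + 0 | 0 + a.0 | c.0) has moves =a=> q9, =b=> q11, =b=> q8, =c=> q12
  q6 = c.b.b.(0 + 0) | (a.0 | 0) has moves =a=> q10, =c=> q12
  q7 = b.(0 + 0) | (a.(b.0 + 0 | 0 + a.0 | c.0) + c.0) has moves =a=> q11, =b=> q13, =c=> q14
  q8 = b.b.(0 + 0) | 0 has moves =b=> q14
  q9 = b.b.(0 + 0) | (0 | c.0) has moves =b=> q15, =c=> q16
  q10 = c.b.b.(0 + 0) | (0 | 0) has moves =c=> q16
  q11 = b.(0 + 0) | (b.0 + 0 | 0 + a.0 | c.0) has moves =a=> q15, =b=> q14, =b=> q17, =c=> q18
  q12 = b.b.(0 + 0) | (a.0 | 0) has moves =a=> q16, =b=> q18
  q13 = (0 + 0) | (a.(b.0 + 0 | 0 + a.0 | c.0) + c.0) has moves =a=> q17, =c=> q19
  q14 = b.(0 + 0) | 0 has moves =b=> q19
  q15 = b.(0 + 0) | (0 | c.0) has moves =b=> q20, =c=> q21
  q16 = b.b.(0 + 0) | (0 | 0) has moves =b=> q21
  q17 = (0 + 0) | (b.0 + 0 | 0 + a.0 | c.0) has moves =a=> q20, =b=> q19, =c=> q22
  q18 = b.(0 + 0) | (a.0 | 0) has moves =a=> q21, =b=> q22
  q19 = (0 + 0) | 0 has moves deadlocked
  q20 = (0 + 0) | (0 | c.0) has moves =c=> q23
  q21 = b.(0 + 0) | (0 | 0) has moves =b=> q23
  q22 = (0 + 0) | (a.0 | 0) has moves =a=> q23
  q23 = (0 + 0) | (0 | 0) has moves deadlocked
Partition-refinement fixed point:
  B0 = {p0}
  B1 = {p1, q1}
  B2 = {p4, p9, q10, q3}
  B3 = {p10, p15, q16, q8}
  B4 = {p16, p20, q14, q21}
  B5 = {p21, p23, q19, q23}
  B6 = {p6, q6}
  B7 = {p12, q12}
  B8 = {p18, q18}
  B9 = {p22, q22}
  B10 = {p3, q4}
  B11 = {p8, q9}
  B12 = {p14, q15}
  B13 = {p19, q20}
  B14 = {p5, q5}
  B15 = {p11, q11}
  B16 = {p17, q17}
  B17 = {p2}
  B18 = {p7}
  B19 = {p13}
  B20 = {q0}
  B21 = {q2}
  B22 = {q7}
  B23 = {q13}
p0 ∈ B0, q0 ∈ B20 → different blocks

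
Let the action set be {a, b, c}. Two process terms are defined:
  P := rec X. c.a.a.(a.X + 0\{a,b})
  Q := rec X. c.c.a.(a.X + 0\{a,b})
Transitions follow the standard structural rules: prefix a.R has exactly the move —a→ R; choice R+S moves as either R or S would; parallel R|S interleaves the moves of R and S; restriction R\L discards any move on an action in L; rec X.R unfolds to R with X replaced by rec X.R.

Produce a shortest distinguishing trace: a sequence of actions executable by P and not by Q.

P's transition system — 4 states:
  u0 = rec X. c.a.a.(a.X + 0\{a,b}) | =c=> u1
  u1 = a.a.(a.(rec X. c.a.a.(a.X + 0\{a,b})) + 0\{a,b}) | =a=> u2
  u2 = a.(a.(rec X. c.a.a.(a.X + 0\{a,b})) + 0\{a,b}) | =a=> u3
  u3 = a.(rec X. c.a.a.(a.X + 0\{a,b})) + 0\{a,b} | =a=> u0
Q's transition system — 4 states:
  v0 = rec X. c.c.a.(a.X + 0\{a,b}) | =c=> v1
  v1 = c.a.(a.(rec X. c.c.a.(a.X + 0\{a,b})) + 0\{a,b}) | =c=> v2
  v2 = a.(a.(rec X. c.c.a.(a.X + 0\{a,b})) + 0\{a,b}) | =a=> v3
  v3 = a.(rec X. c.c.a.(a.X + 0\{a,b})) + 0\{a,b} | =a=> v0
Run σ = ⟨ca⟩ on P: start {u0}
  step 1 (c): {u1}
  step 2 (a): {u2}
  — P admits the full trace.
Run σ = ⟨ca⟩ on Q: start {v0}
  step 1 (c): {v1}
  step 2 (a): no successor for Q

ca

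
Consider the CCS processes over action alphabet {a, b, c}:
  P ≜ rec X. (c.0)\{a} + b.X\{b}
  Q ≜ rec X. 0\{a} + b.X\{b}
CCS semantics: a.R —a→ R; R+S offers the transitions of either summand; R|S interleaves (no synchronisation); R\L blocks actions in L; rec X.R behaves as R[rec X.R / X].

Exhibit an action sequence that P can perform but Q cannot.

P's transition system — 4 states:
  u0 = rec X. (c.0)\{a} + b.X\{b} ⊢ -b-> u1, -c-> u2
  u1 = (rec X. (c.0)\{a} + b.X\{b})\{b} ⊢ -c-> u3
  u2 = 0\{a} ⊢ stopped
  u3 = 0\{a}\{b} ⊢ stopped
Q's transition system — 2 states:
  v0 = rec X. 0\{a} + b.X\{b} ⊢ -b-> v1
  v1 = (rec X. 0\{a} + b.X\{b})\{b} ⊢ stopped
Trace ⟨c⟩ through P, begin at {u0}:
  step 1 (c): {u2}
  P completes σ.
Trace ⟨c⟩ through Q, begin at {v0}:
  step 1 (c): no successor for Q

c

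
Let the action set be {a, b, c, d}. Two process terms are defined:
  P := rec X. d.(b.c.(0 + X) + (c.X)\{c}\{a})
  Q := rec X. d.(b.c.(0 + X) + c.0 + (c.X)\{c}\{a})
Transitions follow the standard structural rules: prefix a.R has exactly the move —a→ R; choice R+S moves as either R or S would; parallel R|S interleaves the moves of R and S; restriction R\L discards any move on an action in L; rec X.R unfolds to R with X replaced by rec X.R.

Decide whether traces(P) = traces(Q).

NO — witness ⟨dc⟩

Reachable graph of P (4 states):
  m0 = rec X. d.(b.c.(0 + X) + (c.X)\{c}\{a}) | =d=> m1
  m1 = b.c.(0 + (rec X. d.(b.c.(0 + X) + (c.X)\{c}\{a}))) + (c.(rec X. d.(b.c.(0 + X) + (c.X)\{c}\{a})))\{c}\{a} | =b=> m2
  m2 = c.(0 + (rec X. d.(b.c.(0 + X) + (c.X)\{c}\{a}))) | =c=> m3
  m3 = 0 + (rec X. d.(b.c.(0 + X) + (c.X)\{c}\{a})) | =d=> m1
Reachable graph of Q (5 states):
  n0 = rec X. d.(b.c.(0 + X) + c.0 + (c.X)\{c}\{a}) | =d=> n1
  n1 = b.c.(0 + (rec X. d.(b.c.(0 + X) + c.0 + (c.X)\{c}\{a}))) + c.0 + (c.(rec X. d.(b.c.(0 + X) + c.0 + (c.X)\{c}\{a})))\{c}\{a} | =b=> n2, =c=> n3
  n2 = c.(0 + (rec X. d.(b.c.(0 + X) + c.0 + (c.X)\{c}\{a}))) | =c=> n4
  n3 = 0 | stopped
  n4 = 0 + (rec X. d.(b.c.(0 + X) + c.0 + (c.X)\{c}\{a})) | =d=> n1
Executing dc from Q (initial set {n0}):
  step 1 (d): {n1}
  step 2 (c): {n3}
  — Q admits the full trace.
Executing dc from P (initial set {m0}):
  step 1 (d): {m1}
  step 2 (c): ∅  — P cannot continue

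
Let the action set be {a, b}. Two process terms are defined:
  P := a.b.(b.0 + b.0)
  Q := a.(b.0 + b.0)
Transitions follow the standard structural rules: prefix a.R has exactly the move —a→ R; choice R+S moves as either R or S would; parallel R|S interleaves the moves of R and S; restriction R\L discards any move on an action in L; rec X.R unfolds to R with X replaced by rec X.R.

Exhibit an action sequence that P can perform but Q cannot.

Reachable graph of P (4 states):
  p0 = a.b.(b.0 + b.0) :: =a=> p1
  p1 = b.(b.0 + b.0) :: =b=> p2
  p2 = b.0 + b.0 :: =b=> p3
  p3 = 0 :: ·
Reachable graph of Q (3 states):
  q0 = a.(b.0 + b.0) :: =a=> q1
  q1 = b.0 + b.0 :: =b=> q2
  q2 = 0 :: ·
Trace ⟨abb⟩ through P, begin at {p0}:
  [1] a ⇒ {p1}
  [2] b ⇒ {p2}
  [3] b ⇒ {p3}
  ✓ P
Trace ⟨abb⟩ through Q, begin at {q0}:
  [1] a ⇒ {q1}
  [2] b ⇒ {q2}
  [3] b ⇒ ∅ (Q stuck)

abb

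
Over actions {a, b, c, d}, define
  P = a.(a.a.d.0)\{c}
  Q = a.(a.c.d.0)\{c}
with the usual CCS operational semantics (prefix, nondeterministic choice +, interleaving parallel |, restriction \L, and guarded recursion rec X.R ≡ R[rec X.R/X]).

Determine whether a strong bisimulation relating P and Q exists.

not bisimilar

LTS(P): 5 reachable states
  s0 = a.(a.a.d.0)\{c} → --a--▸ s1
  s1 = (a.a.d.0)\{c} → --a--▸ s2
  s2 = (a.d.0)\{c} → --a--▸ s3
  s3 = (d.0)\{c} → --d--▸ s4
  s4 = 0\{c} → (no moves)
LTS(Q): 3 reachable states
  t0 = a.(a.c.d.0)\{c} → --a--▸ t1
  t1 = (a.c.d.0)\{c} → --a--▸ t2
  t2 = (c.d.0)\{c} → (no moves)
Coarsest stable partition (strong bisimilarity classes):
  B0 = {s0}
  B1 = {s1}
  B2 = {s2}
  B3 = {s3}
  B4 = {s4, t2}
  B5 = {t0}
  B6 = {t1}
s0 ∈ B0, t0 ∈ B5 → different blocks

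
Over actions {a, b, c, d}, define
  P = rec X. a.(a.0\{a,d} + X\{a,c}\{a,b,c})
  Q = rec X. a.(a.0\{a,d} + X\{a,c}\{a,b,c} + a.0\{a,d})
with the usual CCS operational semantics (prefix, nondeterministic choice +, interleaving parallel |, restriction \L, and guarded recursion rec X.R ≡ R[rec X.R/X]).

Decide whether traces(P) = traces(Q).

traces(P) = traces(Q)

LTS(P): 3 reachable states
  s0 = rec X. a.(a.0\{a,d} + X\{a,c}\{a,b,c}) has moves =a=> s1
  s1 = a.0\{a,d} + (rec X. a.(a.0\{a,d} + X\{a,c}\{a,b,c}))\{a,c}\{a,b,c} has moves =a=> s2
  s2 = 0\{a,d} has moves ∅
LTS(Q): 3 reachable states
  t0 = rec X. a.(a.0\{a,d} + X\{a,c}\{a,b,c} + a.0\{a,d}) has moves =a=> t1
  t1 = a.0\{a,d} + (rec X. a.(a.0\{a,d} + X\{a,c}\{a,b,c} + a.0\{a,d}))\{a,c}\{a,b,c} + a.0\{a,d} has moves =a=> t2
  t2 = 0\{a,d} has moves ∅
Coarsest stable partition (strong bisimilarity classes):
  B0 = {s0, t0}
  B1 = {s1, t1}
  B2 = {s2, t2}
s0 ∈ B0, t0 ∈ B0 → same block
Bisimilar ⇒ trace-equivalent.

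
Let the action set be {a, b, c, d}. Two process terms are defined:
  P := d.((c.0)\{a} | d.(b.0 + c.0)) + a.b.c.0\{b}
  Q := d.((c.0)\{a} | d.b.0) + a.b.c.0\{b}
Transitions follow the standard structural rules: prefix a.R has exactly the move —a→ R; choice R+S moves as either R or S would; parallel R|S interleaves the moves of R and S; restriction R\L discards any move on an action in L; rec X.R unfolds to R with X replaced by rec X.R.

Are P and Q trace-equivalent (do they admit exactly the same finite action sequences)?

P's transition system — 10 states:
  s0 = d.((c.0)\{a} | d.(b.0 + c.0)) + a.b.c.0\{b} has moves =a=> s1, =d=> s2
  s1 = b.c.0\{b} has moves =b=> s3
  s2 = (c.0)\{a} | d.(b.0 + c.0) has moves =c=> s4, =d=> s5
  s3 = c.0\{b} has moves =c=> s6
  s4 = 0\{a} | d.(b.0 + c.0) has moves =d=> s7
  s5 = (c.0)\{a} | (b.0 + c.0) has moves =b=> s8, =c=> s7, =c=> s8
  s6 = 0\{b} has moves ∅
  s7 = 0\{a} | (b.0 + c.0) has moves =b=> s9, =c=> s9
  s8 = (c.0)\{a} | 0 has moves =c=> s9
  s9 = 0\{a} | 0 has moves ∅
Q's transition system — 10 states:
  t0 = d.((c.0)\{a} | d.b.0) + a.b.c.0\{b} has moves =a=> t1, =d=> t2
  t1 = b.c.0\{b} has moves =b=> t3
  t2 = (c.0)\{a} | d.b.0 has moves =c=> t4, =d=> t5
  t3 = c.0\{b} has moves =c=> t6
  t4 = 0\{a} | d.b.0 has moves =d=> t7
  t5 = (c.0)\{a} | b.0 has moves =b=> t8, =c=> t7
  t6 = 0\{b} has moves ∅
  t7 = 0\{a} | b.0 has moves =b=> t9
  t8 = (c.0)\{a} | 0 has moves =c=> t9
  t9 = 0\{a} | 0 has moves ∅
Executing dcdc from P (initial set {s0}):
  [1] d ⇒ {s2}
  [2] c ⇒ {s4}
  [3] d ⇒ {s7}
  [4] c ⇒ {s9}
  P completes σ.
Executing dcdc from Q (initial set {t0}):
  [1] d ⇒ {t2}
  [2] c ⇒ {t4}
  [3] d ⇒ {t7}
  [4] c ⇒ ∅ (Q stuck)

traces(P) ≠ traces(Q) — witness ⟨dcdc⟩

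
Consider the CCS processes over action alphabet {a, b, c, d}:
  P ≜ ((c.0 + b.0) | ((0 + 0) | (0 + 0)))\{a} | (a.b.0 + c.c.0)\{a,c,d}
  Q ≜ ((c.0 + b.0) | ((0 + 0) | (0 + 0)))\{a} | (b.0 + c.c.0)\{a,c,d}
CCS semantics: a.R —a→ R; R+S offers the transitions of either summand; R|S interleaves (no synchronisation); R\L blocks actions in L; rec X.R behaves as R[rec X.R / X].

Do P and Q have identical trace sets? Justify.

P's transition system — 2 states:
  m0 = ((c.0 + b.0) | ((0 + 0) | (0 + 0)))\{a} | (a.b.0 + c.c.0)\{a,c,d} | -b-> m1, -c-> m1
  m1 = (0 | ((0 + 0) | (0 + 0)))\{a} | (a.b.0 + c.c.0)\{a,c,d} | deadlocked
Q's transition system — 4 states:
  n0 = ((c.0 + b.0) | ((0 + 0) | (0 + 0)))\{a} | (b.0 + c.c.0)\{a,c,d} | -b-> n1, -b-> n2, -c-> n2
  n1 = ((c.0 + b.0) | ((0 + 0) | (0 + 0)))\{a} | 0\{a,c,d} | -b-> n3, -c-> n3
  n2 = (0 | ((0 + 0) | (0 + 0)))\{a} | (b.0 + c.c.0)\{a,c,d} | -b-> n3
  n3 = (0 | ((0 + 0) | (0 + 0)))\{a} | 0\{a,c,d} | deadlocked
Run σ = ⟨bb⟩ on Q: start {n0}
  step 1 (b): {n1, n2}
  step 2 (b): {n3}
  — Q admits the full trace.
Run σ = ⟨bb⟩ on P: start {m0}
  step 1 (b): {m1}
  step 2 (b): ∅  — P cannot continue

traces(P) ≠ traces(Q) — witness ⟨bb⟩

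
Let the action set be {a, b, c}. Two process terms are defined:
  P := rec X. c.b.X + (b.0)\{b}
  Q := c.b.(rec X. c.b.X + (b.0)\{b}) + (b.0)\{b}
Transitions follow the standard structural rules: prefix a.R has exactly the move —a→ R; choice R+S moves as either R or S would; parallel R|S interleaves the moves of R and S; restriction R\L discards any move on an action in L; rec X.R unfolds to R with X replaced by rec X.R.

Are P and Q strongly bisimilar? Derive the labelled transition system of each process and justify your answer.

LTS(P): 2 reachable states
  p0 = rec X. c.b.X + (b.0)\{b} → -c-> p1
  p1 = b.(rec X. c.b.X + (b.0)\{b}) → -b-> p0
LTS(Q): 3 reachable states
  q0 = c.b.(rec X. c.b.X + (b.0)\{b}) + (b.0)\{b} → -c-> q1
  q1 = b.(rec X. c.b.X + (b.0)\{b}) → -b-> q2
  q2 = rec X. c.b.X + (b.0)\{b} → -c-> q1
Bisimilarity quotient blocks:
  B0 = {p0, q0, q2}
  B1 = {p1, q1}
p0 ∈ B0, q0 ∈ B0 → same block

bisimilar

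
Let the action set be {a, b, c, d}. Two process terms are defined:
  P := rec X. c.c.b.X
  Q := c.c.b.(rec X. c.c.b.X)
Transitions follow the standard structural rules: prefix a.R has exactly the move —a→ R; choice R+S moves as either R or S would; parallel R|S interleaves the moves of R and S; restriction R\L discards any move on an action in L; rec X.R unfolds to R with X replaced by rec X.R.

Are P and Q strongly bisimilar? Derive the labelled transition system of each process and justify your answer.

YES

LTS(P): 3 reachable states
  s0 = rec X. c.c.b.X | --c--▸ s1
  s1 = c.b.(rec X. c.c.b.X) | --c--▸ s2
  s2 = b.(rec X. c.c.b.X) | --b--▸ s0
LTS(Q): 4 reachable states
  t0 = c.c.b.(rec X. c.c.b.X) | --c--▸ t1
  t1 = c.b.(rec X. c.c.b.X) | --c--▸ t2
  t2 = b.(rec X. c.c.b.X) | --b--▸ t3
  t3 = rec X. c.c.b.X | --c--▸ t1
Bisimilarity quotient blocks:
  B0 = {s0, t0, t3}
  B1 = {s1, t1}
  B2 = {s2, t2}
s0 ∈ B0, t0 ∈ B0 → same block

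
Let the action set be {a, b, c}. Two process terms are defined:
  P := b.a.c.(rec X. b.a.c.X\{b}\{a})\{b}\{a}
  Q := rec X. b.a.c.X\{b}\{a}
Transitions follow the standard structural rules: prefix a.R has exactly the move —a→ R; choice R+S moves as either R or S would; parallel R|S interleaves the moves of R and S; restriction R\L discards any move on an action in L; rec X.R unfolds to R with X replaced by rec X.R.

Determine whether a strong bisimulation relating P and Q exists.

P ~ Q

LTS(P): 4 reachable states
  p0 = b.a.c.(rec X. b.a.c.X\{b}\{a})\{b}\{a} | =b=> p1
  p1 = a.c.(rec X. b.a.c.X\{b}\{a})\{b}\{a} | =a=> p2
  p2 = c.(rec X. b.a.c.X\{b}\{a})\{b}\{a} | =c=> p3
  p3 = (rec X. b.a.c.X\{b}\{a})\{b}\{a} | stopped
LTS(Q): 4 reachable states
  q0 = rec X. b.a.c.X\{b}\{a} | =b=> q1
  q1 = a.c.(rec X. b.a.c.X\{b}\{a})\{b}\{a} | =a=> q2
  q2 = c.(rec X. b.a.c.X\{b}\{a})\{b}\{a} | =c=> q3
  q3 = (rec X. b.a.c.X\{b}\{a})\{b}\{a} | stopped
Partition-refinement fixed point:
  B0 = {p0, q0}
  B1 = {p1, q1}
  B2 = {p2, q2}
  B3 = {p3, q3}
p0 ∈ B0, q0 ∈ B0 → same block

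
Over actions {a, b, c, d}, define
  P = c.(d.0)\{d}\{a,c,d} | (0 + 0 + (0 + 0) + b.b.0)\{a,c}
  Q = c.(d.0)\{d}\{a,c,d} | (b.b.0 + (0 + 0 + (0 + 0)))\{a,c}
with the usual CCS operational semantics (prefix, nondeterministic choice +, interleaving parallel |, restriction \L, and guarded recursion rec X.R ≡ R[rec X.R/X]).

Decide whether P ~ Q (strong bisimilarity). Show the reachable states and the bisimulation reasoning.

P's transition system — 6 states:
  u0 = c.(d.0)\{d}\{a,c,d} | (0 + 0 + (0 + 0) + b.b.0)\{a,c} | --b--▸ u1, --c--▸ u2
  u1 = c.(d.0)\{d}\{a,c,d} | (b.0)\{a,c} | --b--▸ u3, --c--▸ u4
  u2 = (d.0)\{d}\{a,c,d} | (0 + 0 + (0 + 0) + b.b.0)\{a,c} | --b--▸ u4
  u3 = c.(d.0)\{d}\{a,c,d} | 0\{a,c} | --c--▸ u5
  u4 = (d.0)\{d}\{a,c,d} | (b.0)\{a,c} | --b--▸ u5
  u5 = (d.0)\{d}\{a,c,d} | 0\{a,c} | ∅
Q's transition system — 6 states:
  v0 = c.(d.0)\{d}\{a,c,d} | (b.b.0 + (0 + 0 + (0 + 0)))\{a,c} | --b--▸ v1, --c--▸ v2
  v1 = c.(d.0)\{d}\{a,c,d} | (b.0)\{a,c} | --b--▸ v3, --c--▸ v4
  v2 = (d.0)\{d}\{a,c,d} | (b.b.0 + (0 + 0 + (0 + 0)))\{a,c} | --b--▸ v4
  v3 = c.(d.0)\{d}\{a,c,d} | 0\{a,c} | --c--▸ v5
  v4 = (d.0)\{d}\{a,c,d} | (b.0)\{a,c} | --b--▸ v5
  v5 = (d.0)\{d}\{a,c,d} | 0\{a,c} | ∅
Coarsest stable partition (strong bisimilarity classes):
  B0 = {u0, v0}
  B1 = {u1, v1}
  B2 = {u4, v4}
  B3 = {u5, v5}
  B4 = {u3, v3}
  B5 = {u2, v2}
u0 ∈ B0, v0 ∈ B0 → same block

YES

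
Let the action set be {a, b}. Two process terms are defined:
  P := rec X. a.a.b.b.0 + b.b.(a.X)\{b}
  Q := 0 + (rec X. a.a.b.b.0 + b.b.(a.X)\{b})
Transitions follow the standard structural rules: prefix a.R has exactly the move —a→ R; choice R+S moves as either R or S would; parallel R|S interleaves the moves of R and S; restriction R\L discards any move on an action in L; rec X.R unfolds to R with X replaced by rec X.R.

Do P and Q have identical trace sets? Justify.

traces(P) = traces(Q)

P's transition system — 10 states:
  m0 = rec X. a.a.b.b.0 + b.b.(a.X)\{b} has moves -a-> m1, -b-> m2
  m1 = a.b.b.0 has moves -a-> m3
  m2 = b.(a.(rec X. a.a.b.b.0 + b.b.(a.X)\{b}))\{b} has moves -b-> m4
  m3 = b.b.0 has moves -b-> m5
  m4 = (a.(rec X. a.a.b.b.0 + b.b.(a.X)\{b}))\{b} has moves -a-> m6
  m5 = b.0 has moves -b-> m7
  m6 = (rec X. a.a.b.b.0 + b.b.(a.X)\{b})\{b} has moves -a-> m8
  m7 = 0 has moves stopped
  m8 = (a.b.b.0)\{b} has moves -a-> m9
  m9 = (b.b.0)\{b} has moves stopped
Q's transition system — 10 states:
  n0 = 0 + (rec X. a.a.b.b.0 + b.b.(a.X)\{b}) has moves -a-> n1, -b-> n2
  n1 = a.b.b.0 has moves -a-> n3
  n2 = b.(a.(rec X. a.a.b.b.0 + b.b.(a.X)\{b}))\{b} has moves -b-> n4
  n3 = b.b.0 has moves -b-> n5
  n4 = (a.(rec X. a.a.b.b.0 + b.b.(a.X)\{b}))\{b} has moves -a-> n6
  n5 = b.0 has moves -b-> n7
  n6 = (rec X. a.a.b.b.0 + b.b.(a.X)\{b})\{b} has moves -a-> n8
  n7 = 0 has moves stopped
  n8 = (a.b.b.0)\{b} has moves -a-> n9
  n9 = (b.b.0)\{b} has moves stopped
Bisimilarity quotient blocks:
  B0 = {m0, n0}
  B1 = {m1, n1}
  B2 = {m3, n3}
  B3 = {m5, n5}
  B4 = {m7, m9, n7, n9}
  B5 = {m2, n2}
  B6 = {m4, n4}
  B7 = {m6, n6}
  B8 = {m8, n8}
m0 ∈ B0, n0 ∈ B0 → same block
Bisimilar ⇒ trace-equivalent.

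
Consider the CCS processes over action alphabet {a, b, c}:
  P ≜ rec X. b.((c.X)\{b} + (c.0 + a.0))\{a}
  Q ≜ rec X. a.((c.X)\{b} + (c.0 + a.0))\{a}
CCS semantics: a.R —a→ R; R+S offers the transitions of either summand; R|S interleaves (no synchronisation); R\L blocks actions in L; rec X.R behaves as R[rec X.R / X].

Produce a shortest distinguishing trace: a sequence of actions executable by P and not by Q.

b

LTS(P): 4 reachable states
  p0 = rec X. b.((c.X)\{b} + (c.0 + a.0))\{a} → ··b··> p1
  p1 = ((c.(rec X. b.((c.X)\{b} + (c.0 + a.0))\{a}))\{b} + (c.0 + a.0))\{a} → ··c··> p2, ··c··> p3
  p2 = (rec X. b.((c.X)\{b} + (c.0 + a.0))\{a})\{b}\{a} → (no moves)
  p3 = 0\{a} → (no moves)
LTS(Q): 4 reachable states
  q0 = rec X. a.((c.X)\{b} + (c.0 + a.0))\{a} → ··a··> q1
  q1 = ((c.(rec X. a.((c.X)\{b} + (c.0 + a.0))\{a}))\{b} + (c.0 + a.0))\{a} → ··c··> q2, ··c··> q3
  q2 = (rec X. a.((c.X)\{b} + (c.0 + a.0))\{a})\{b}\{a} → (no moves)
  q3 = 0\{a} → (no moves)
Trace ⟨b⟩ through P, begin at {p0}:
  after b @ step 1: {p1}
  ✓ P
Trace ⟨b⟩ through Q, begin at {q0}:
  after b @ step 1: ∅  — Q cannot continue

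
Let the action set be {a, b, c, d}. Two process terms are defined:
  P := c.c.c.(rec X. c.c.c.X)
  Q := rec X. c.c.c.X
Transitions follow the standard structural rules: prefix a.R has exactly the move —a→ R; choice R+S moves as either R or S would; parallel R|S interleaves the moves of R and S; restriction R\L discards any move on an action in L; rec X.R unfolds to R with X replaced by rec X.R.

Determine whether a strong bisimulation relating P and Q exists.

LTS(P): 4 reachable states
  u0 = c.c.c.(rec X. c.c.c.X) has moves --c--▸ u1
  u1 = c.c.(rec X. c.c.c.X) has moves --c--▸ u2
  u2 = c.(rec X. c.c.c.X) has moves --c--▸ u3
  u3 = rec X. c.c.c.X has moves --c--▸ u1
LTS(Q): 3 reachable states
  v0 = rec X. c.c.c.X has moves --c--▸ v1
  v1 = c.c.(rec X. c.c.c.X) has moves --c--▸ v2
  v2 = c.(rec X. c.c.c.X) has moves --c--▸ v0
Coarsest stable partition (strong bisimilarity classes):
  B0 = {u0, u1, u2, u3, v0, v1, v2}
u0 ∈ B0, v0 ∈ B0 → same block

YES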